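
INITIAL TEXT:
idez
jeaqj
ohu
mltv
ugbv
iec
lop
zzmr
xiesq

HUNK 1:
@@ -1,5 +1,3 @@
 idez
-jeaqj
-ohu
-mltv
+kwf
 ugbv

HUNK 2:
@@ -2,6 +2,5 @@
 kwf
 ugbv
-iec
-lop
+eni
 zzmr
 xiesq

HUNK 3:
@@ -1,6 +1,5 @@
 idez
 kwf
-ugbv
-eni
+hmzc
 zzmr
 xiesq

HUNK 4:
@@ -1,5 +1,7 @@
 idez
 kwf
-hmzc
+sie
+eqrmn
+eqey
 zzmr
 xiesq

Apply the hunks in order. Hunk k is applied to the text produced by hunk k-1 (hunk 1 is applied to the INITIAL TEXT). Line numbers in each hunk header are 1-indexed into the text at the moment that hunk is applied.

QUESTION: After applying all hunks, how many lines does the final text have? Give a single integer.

Hunk 1: at line 1 remove [jeaqj,ohu,mltv] add [kwf] -> 7 lines: idez kwf ugbv iec lop zzmr xiesq
Hunk 2: at line 2 remove [iec,lop] add [eni] -> 6 lines: idez kwf ugbv eni zzmr xiesq
Hunk 3: at line 1 remove [ugbv,eni] add [hmzc] -> 5 lines: idez kwf hmzc zzmr xiesq
Hunk 4: at line 1 remove [hmzc] add [sie,eqrmn,eqey] -> 7 lines: idez kwf sie eqrmn eqey zzmr xiesq
Final line count: 7

Answer: 7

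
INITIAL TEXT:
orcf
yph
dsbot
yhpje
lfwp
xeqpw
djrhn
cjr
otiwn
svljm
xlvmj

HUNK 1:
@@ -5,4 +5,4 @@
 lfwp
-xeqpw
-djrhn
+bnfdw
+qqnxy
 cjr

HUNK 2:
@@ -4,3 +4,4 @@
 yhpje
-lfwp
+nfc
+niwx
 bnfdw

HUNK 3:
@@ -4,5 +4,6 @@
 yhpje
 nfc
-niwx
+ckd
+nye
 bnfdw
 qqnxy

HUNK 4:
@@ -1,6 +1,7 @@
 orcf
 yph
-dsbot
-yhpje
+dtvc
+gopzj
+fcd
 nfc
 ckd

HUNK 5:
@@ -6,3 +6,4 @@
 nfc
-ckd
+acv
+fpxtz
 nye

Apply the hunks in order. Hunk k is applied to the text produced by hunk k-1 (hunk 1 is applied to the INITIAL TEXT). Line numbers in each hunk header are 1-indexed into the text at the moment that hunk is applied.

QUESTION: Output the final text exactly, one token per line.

Hunk 1: at line 5 remove [xeqpw,djrhn] add [bnfdw,qqnxy] -> 11 lines: orcf yph dsbot yhpje lfwp bnfdw qqnxy cjr otiwn svljm xlvmj
Hunk 2: at line 4 remove [lfwp] add [nfc,niwx] -> 12 lines: orcf yph dsbot yhpje nfc niwx bnfdw qqnxy cjr otiwn svljm xlvmj
Hunk 3: at line 4 remove [niwx] add [ckd,nye] -> 13 lines: orcf yph dsbot yhpje nfc ckd nye bnfdw qqnxy cjr otiwn svljm xlvmj
Hunk 4: at line 1 remove [dsbot,yhpje] add [dtvc,gopzj,fcd] -> 14 lines: orcf yph dtvc gopzj fcd nfc ckd nye bnfdw qqnxy cjr otiwn svljm xlvmj
Hunk 5: at line 6 remove [ckd] add [acv,fpxtz] -> 15 lines: orcf yph dtvc gopzj fcd nfc acv fpxtz nye bnfdw qqnxy cjr otiwn svljm xlvmj

Answer: orcf
yph
dtvc
gopzj
fcd
nfc
acv
fpxtz
nye
bnfdw
qqnxy
cjr
otiwn
svljm
xlvmj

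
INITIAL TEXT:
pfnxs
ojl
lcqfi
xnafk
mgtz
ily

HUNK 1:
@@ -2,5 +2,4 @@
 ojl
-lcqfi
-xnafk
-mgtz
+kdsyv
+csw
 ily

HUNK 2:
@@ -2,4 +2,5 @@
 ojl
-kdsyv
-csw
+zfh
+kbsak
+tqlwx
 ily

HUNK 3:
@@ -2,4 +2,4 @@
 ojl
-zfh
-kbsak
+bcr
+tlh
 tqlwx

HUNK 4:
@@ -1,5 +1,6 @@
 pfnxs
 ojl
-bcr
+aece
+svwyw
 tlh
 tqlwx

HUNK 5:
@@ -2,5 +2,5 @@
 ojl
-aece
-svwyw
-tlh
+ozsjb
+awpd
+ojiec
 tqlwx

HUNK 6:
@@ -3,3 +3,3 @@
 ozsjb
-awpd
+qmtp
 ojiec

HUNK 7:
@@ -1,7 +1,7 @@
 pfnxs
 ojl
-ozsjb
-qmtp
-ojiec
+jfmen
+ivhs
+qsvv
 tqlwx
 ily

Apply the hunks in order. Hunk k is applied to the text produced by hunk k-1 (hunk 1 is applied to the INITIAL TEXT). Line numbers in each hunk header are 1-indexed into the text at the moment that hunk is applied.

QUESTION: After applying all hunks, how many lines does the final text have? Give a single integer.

Answer: 7

Derivation:
Hunk 1: at line 2 remove [lcqfi,xnafk,mgtz] add [kdsyv,csw] -> 5 lines: pfnxs ojl kdsyv csw ily
Hunk 2: at line 2 remove [kdsyv,csw] add [zfh,kbsak,tqlwx] -> 6 lines: pfnxs ojl zfh kbsak tqlwx ily
Hunk 3: at line 2 remove [zfh,kbsak] add [bcr,tlh] -> 6 lines: pfnxs ojl bcr tlh tqlwx ily
Hunk 4: at line 1 remove [bcr] add [aece,svwyw] -> 7 lines: pfnxs ojl aece svwyw tlh tqlwx ily
Hunk 5: at line 2 remove [aece,svwyw,tlh] add [ozsjb,awpd,ojiec] -> 7 lines: pfnxs ojl ozsjb awpd ojiec tqlwx ily
Hunk 6: at line 3 remove [awpd] add [qmtp] -> 7 lines: pfnxs ojl ozsjb qmtp ojiec tqlwx ily
Hunk 7: at line 1 remove [ozsjb,qmtp,ojiec] add [jfmen,ivhs,qsvv] -> 7 lines: pfnxs ojl jfmen ivhs qsvv tqlwx ily
Final line count: 7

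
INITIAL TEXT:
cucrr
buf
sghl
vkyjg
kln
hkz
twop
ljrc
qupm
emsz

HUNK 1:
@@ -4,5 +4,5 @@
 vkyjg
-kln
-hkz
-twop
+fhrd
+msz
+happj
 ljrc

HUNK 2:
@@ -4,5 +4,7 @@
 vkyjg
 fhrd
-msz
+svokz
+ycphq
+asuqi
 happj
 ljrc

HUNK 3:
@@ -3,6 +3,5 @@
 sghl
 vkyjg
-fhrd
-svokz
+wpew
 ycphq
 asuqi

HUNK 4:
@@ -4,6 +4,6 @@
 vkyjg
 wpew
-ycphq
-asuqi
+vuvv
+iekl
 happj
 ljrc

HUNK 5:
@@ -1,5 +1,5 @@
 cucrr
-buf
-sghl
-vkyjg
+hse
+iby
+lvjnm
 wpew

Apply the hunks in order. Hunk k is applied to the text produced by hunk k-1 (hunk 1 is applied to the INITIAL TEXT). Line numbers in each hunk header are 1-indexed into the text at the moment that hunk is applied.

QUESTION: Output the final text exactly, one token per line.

Answer: cucrr
hse
iby
lvjnm
wpew
vuvv
iekl
happj
ljrc
qupm
emsz

Derivation:
Hunk 1: at line 4 remove [kln,hkz,twop] add [fhrd,msz,happj] -> 10 lines: cucrr buf sghl vkyjg fhrd msz happj ljrc qupm emsz
Hunk 2: at line 4 remove [msz] add [svokz,ycphq,asuqi] -> 12 lines: cucrr buf sghl vkyjg fhrd svokz ycphq asuqi happj ljrc qupm emsz
Hunk 3: at line 3 remove [fhrd,svokz] add [wpew] -> 11 lines: cucrr buf sghl vkyjg wpew ycphq asuqi happj ljrc qupm emsz
Hunk 4: at line 4 remove [ycphq,asuqi] add [vuvv,iekl] -> 11 lines: cucrr buf sghl vkyjg wpew vuvv iekl happj ljrc qupm emsz
Hunk 5: at line 1 remove [buf,sghl,vkyjg] add [hse,iby,lvjnm] -> 11 lines: cucrr hse iby lvjnm wpew vuvv iekl happj ljrc qupm emsz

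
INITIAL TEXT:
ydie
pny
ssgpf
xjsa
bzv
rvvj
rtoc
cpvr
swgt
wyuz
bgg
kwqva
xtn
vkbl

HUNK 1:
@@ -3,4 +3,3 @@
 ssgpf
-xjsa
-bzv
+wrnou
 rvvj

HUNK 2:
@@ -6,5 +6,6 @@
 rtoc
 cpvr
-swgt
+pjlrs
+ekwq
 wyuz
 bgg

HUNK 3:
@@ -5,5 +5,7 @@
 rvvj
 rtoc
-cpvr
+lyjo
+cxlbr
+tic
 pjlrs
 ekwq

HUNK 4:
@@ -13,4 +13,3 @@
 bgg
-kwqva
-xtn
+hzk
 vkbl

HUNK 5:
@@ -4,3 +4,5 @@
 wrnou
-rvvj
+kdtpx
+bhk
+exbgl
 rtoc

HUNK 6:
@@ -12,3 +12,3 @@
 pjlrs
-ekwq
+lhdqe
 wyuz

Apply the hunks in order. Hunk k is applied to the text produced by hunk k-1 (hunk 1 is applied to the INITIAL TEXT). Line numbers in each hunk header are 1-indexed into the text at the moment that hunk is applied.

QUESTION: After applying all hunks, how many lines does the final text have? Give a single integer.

Answer: 17

Derivation:
Hunk 1: at line 3 remove [xjsa,bzv] add [wrnou] -> 13 lines: ydie pny ssgpf wrnou rvvj rtoc cpvr swgt wyuz bgg kwqva xtn vkbl
Hunk 2: at line 6 remove [swgt] add [pjlrs,ekwq] -> 14 lines: ydie pny ssgpf wrnou rvvj rtoc cpvr pjlrs ekwq wyuz bgg kwqva xtn vkbl
Hunk 3: at line 5 remove [cpvr] add [lyjo,cxlbr,tic] -> 16 lines: ydie pny ssgpf wrnou rvvj rtoc lyjo cxlbr tic pjlrs ekwq wyuz bgg kwqva xtn vkbl
Hunk 4: at line 13 remove [kwqva,xtn] add [hzk] -> 15 lines: ydie pny ssgpf wrnou rvvj rtoc lyjo cxlbr tic pjlrs ekwq wyuz bgg hzk vkbl
Hunk 5: at line 4 remove [rvvj] add [kdtpx,bhk,exbgl] -> 17 lines: ydie pny ssgpf wrnou kdtpx bhk exbgl rtoc lyjo cxlbr tic pjlrs ekwq wyuz bgg hzk vkbl
Hunk 6: at line 12 remove [ekwq] add [lhdqe] -> 17 lines: ydie pny ssgpf wrnou kdtpx bhk exbgl rtoc lyjo cxlbr tic pjlrs lhdqe wyuz bgg hzk vkbl
Final line count: 17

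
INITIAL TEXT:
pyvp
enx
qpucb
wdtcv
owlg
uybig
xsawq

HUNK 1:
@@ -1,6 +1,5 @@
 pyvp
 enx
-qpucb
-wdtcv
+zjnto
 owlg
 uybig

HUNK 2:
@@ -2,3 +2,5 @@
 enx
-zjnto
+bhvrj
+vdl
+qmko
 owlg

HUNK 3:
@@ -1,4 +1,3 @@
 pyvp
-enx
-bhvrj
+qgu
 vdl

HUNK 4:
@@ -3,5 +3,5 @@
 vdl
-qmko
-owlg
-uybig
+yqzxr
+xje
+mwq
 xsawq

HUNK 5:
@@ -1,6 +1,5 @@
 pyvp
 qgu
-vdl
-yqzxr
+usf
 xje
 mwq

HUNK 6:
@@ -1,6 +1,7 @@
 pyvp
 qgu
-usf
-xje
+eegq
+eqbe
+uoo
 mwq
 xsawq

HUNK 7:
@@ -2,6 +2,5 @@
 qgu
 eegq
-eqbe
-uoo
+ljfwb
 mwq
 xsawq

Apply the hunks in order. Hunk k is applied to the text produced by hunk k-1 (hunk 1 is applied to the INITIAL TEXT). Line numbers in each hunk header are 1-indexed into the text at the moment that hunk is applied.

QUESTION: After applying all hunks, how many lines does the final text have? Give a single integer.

Answer: 6

Derivation:
Hunk 1: at line 1 remove [qpucb,wdtcv] add [zjnto] -> 6 lines: pyvp enx zjnto owlg uybig xsawq
Hunk 2: at line 2 remove [zjnto] add [bhvrj,vdl,qmko] -> 8 lines: pyvp enx bhvrj vdl qmko owlg uybig xsawq
Hunk 3: at line 1 remove [enx,bhvrj] add [qgu] -> 7 lines: pyvp qgu vdl qmko owlg uybig xsawq
Hunk 4: at line 3 remove [qmko,owlg,uybig] add [yqzxr,xje,mwq] -> 7 lines: pyvp qgu vdl yqzxr xje mwq xsawq
Hunk 5: at line 1 remove [vdl,yqzxr] add [usf] -> 6 lines: pyvp qgu usf xje mwq xsawq
Hunk 6: at line 1 remove [usf,xje] add [eegq,eqbe,uoo] -> 7 lines: pyvp qgu eegq eqbe uoo mwq xsawq
Hunk 7: at line 2 remove [eqbe,uoo] add [ljfwb] -> 6 lines: pyvp qgu eegq ljfwb mwq xsawq
Final line count: 6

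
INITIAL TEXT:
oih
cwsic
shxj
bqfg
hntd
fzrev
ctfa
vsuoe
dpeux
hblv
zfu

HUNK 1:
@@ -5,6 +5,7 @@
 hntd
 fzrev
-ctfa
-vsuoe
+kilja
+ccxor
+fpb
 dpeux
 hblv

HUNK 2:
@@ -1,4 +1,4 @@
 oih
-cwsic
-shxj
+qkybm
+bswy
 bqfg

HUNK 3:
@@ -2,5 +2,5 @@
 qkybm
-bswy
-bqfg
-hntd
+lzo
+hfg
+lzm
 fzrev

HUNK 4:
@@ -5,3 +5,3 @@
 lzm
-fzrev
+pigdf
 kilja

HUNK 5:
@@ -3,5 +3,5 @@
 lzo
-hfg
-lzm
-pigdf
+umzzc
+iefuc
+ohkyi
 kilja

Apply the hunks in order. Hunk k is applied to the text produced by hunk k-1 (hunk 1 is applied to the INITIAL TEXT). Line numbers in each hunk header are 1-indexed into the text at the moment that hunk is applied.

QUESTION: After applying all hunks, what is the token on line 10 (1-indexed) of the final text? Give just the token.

Answer: dpeux

Derivation:
Hunk 1: at line 5 remove [ctfa,vsuoe] add [kilja,ccxor,fpb] -> 12 lines: oih cwsic shxj bqfg hntd fzrev kilja ccxor fpb dpeux hblv zfu
Hunk 2: at line 1 remove [cwsic,shxj] add [qkybm,bswy] -> 12 lines: oih qkybm bswy bqfg hntd fzrev kilja ccxor fpb dpeux hblv zfu
Hunk 3: at line 2 remove [bswy,bqfg,hntd] add [lzo,hfg,lzm] -> 12 lines: oih qkybm lzo hfg lzm fzrev kilja ccxor fpb dpeux hblv zfu
Hunk 4: at line 5 remove [fzrev] add [pigdf] -> 12 lines: oih qkybm lzo hfg lzm pigdf kilja ccxor fpb dpeux hblv zfu
Hunk 5: at line 3 remove [hfg,lzm,pigdf] add [umzzc,iefuc,ohkyi] -> 12 lines: oih qkybm lzo umzzc iefuc ohkyi kilja ccxor fpb dpeux hblv zfu
Final line 10: dpeux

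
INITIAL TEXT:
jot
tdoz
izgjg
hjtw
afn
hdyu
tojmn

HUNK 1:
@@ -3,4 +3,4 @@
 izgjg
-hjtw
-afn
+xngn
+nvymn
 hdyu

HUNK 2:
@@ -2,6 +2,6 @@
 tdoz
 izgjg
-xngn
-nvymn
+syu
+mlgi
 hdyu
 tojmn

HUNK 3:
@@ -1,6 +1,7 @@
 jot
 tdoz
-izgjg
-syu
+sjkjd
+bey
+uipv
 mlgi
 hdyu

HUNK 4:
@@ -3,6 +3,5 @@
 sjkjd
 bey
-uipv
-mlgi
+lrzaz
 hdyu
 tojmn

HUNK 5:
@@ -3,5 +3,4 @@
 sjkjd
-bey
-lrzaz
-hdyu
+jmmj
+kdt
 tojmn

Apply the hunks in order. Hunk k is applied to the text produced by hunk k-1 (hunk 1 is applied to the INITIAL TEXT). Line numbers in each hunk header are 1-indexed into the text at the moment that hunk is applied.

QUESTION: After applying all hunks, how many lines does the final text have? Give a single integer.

Hunk 1: at line 3 remove [hjtw,afn] add [xngn,nvymn] -> 7 lines: jot tdoz izgjg xngn nvymn hdyu tojmn
Hunk 2: at line 2 remove [xngn,nvymn] add [syu,mlgi] -> 7 lines: jot tdoz izgjg syu mlgi hdyu tojmn
Hunk 3: at line 1 remove [izgjg,syu] add [sjkjd,bey,uipv] -> 8 lines: jot tdoz sjkjd bey uipv mlgi hdyu tojmn
Hunk 4: at line 3 remove [uipv,mlgi] add [lrzaz] -> 7 lines: jot tdoz sjkjd bey lrzaz hdyu tojmn
Hunk 5: at line 3 remove [bey,lrzaz,hdyu] add [jmmj,kdt] -> 6 lines: jot tdoz sjkjd jmmj kdt tojmn
Final line count: 6

Answer: 6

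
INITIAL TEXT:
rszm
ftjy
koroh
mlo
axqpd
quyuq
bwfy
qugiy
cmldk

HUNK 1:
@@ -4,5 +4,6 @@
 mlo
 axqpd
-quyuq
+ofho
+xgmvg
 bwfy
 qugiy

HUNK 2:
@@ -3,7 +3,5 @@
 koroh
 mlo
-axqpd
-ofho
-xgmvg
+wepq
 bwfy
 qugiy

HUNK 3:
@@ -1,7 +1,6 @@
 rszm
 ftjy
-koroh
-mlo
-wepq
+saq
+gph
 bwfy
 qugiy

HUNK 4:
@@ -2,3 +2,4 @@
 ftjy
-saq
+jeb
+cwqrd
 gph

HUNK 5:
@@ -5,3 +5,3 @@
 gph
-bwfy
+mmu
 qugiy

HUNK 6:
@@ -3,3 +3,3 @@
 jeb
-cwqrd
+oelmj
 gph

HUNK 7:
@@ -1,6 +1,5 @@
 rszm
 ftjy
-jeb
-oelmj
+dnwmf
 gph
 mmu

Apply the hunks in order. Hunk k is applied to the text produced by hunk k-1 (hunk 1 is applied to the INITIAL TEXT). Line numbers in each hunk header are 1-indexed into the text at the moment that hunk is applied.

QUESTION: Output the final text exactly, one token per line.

Answer: rszm
ftjy
dnwmf
gph
mmu
qugiy
cmldk

Derivation:
Hunk 1: at line 4 remove [quyuq] add [ofho,xgmvg] -> 10 lines: rszm ftjy koroh mlo axqpd ofho xgmvg bwfy qugiy cmldk
Hunk 2: at line 3 remove [axqpd,ofho,xgmvg] add [wepq] -> 8 lines: rszm ftjy koroh mlo wepq bwfy qugiy cmldk
Hunk 3: at line 1 remove [koroh,mlo,wepq] add [saq,gph] -> 7 lines: rszm ftjy saq gph bwfy qugiy cmldk
Hunk 4: at line 2 remove [saq] add [jeb,cwqrd] -> 8 lines: rszm ftjy jeb cwqrd gph bwfy qugiy cmldk
Hunk 5: at line 5 remove [bwfy] add [mmu] -> 8 lines: rszm ftjy jeb cwqrd gph mmu qugiy cmldk
Hunk 6: at line 3 remove [cwqrd] add [oelmj] -> 8 lines: rszm ftjy jeb oelmj gph mmu qugiy cmldk
Hunk 7: at line 1 remove [jeb,oelmj] add [dnwmf] -> 7 lines: rszm ftjy dnwmf gph mmu qugiy cmldk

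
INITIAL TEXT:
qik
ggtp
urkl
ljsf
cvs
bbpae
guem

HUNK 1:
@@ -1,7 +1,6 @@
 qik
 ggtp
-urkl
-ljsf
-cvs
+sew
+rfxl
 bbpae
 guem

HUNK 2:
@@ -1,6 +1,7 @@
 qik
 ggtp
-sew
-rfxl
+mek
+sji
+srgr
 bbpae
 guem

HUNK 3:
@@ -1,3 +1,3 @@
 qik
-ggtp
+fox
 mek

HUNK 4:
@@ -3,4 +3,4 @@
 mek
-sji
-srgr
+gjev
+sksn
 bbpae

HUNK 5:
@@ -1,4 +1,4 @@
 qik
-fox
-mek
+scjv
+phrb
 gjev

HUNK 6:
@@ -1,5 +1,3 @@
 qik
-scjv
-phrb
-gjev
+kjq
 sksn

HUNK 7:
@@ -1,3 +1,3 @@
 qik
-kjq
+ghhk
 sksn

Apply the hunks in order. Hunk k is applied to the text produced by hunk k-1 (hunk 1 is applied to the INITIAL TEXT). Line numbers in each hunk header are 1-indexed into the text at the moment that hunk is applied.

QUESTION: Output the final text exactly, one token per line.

Hunk 1: at line 1 remove [urkl,ljsf,cvs] add [sew,rfxl] -> 6 lines: qik ggtp sew rfxl bbpae guem
Hunk 2: at line 1 remove [sew,rfxl] add [mek,sji,srgr] -> 7 lines: qik ggtp mek sji srgr bbpae guem
Hunk 3: at line 1 remove [ggtp] add [fox] -> 7 lines: qik fox mek sji srgr bbpae guem
Hunk 4: at line 3 remove [sji,srgr] add [gjev,sksn] -> 7 lines: qik fox mek gjev sksn bbpae guem
Hunk 5: at line 1 remove [fox,mek] add [scjv,phrb] -> 7 lines: qik scjv phrb gjev sksn bbpae guem
Hunk 6: at line 1 remove [scjv,phrb,gjev] add [kjq] -> 5 lines: qik kjq sksn bbpae guem
Hunk 7: at line 1 remove [kjq] add [ghhk] -> 5 lines: qik ghhk sksn bbpae guem

Answer: qik
ghhk
sksn
bbpae
guem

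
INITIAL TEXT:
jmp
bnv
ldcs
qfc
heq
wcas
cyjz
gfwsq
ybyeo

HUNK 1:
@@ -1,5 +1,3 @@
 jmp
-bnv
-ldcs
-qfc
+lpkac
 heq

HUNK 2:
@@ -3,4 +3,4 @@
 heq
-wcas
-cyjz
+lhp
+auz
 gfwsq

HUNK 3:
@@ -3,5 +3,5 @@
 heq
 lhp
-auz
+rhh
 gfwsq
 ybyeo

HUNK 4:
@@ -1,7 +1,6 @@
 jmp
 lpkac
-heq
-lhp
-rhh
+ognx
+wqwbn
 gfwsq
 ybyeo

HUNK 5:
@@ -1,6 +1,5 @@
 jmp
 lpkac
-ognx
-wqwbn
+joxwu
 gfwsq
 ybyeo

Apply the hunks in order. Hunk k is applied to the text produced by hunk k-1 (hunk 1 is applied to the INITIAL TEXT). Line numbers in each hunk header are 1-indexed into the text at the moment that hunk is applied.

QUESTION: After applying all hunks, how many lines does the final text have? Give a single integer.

Hunk 1: at line 1 remove [bnv,ldcs,qfc] add [lpkac] -> 7 lines: jmp lpkac heq wcas cyjz gfwsq ybyeo
Hunk 2: at line 3 remove [wcas,cyjz] add [lhp,auz] -> 7 lines: jmp lpkac heq lhp auz gfwsq ybyeo
Hunk 3: at line 3 remove [auz] add [rhh] -> 7 lines: jmp lpkac heq lhp rhh gfwsq ybyeo
Hunk 4: at line 1 remove [heq,lhp,rhh] add [ognx,wqwbn] -> 6 lines: jmp lpkac ognx wqwbn gfwsq ybyeo
Hunk 5: at line 1 remove [ognx,wqwbn] add [joxwu] -> 5 lines: jmp lpkac joxwu gfwsq ybyeo
Final line count: 5

Answer: 5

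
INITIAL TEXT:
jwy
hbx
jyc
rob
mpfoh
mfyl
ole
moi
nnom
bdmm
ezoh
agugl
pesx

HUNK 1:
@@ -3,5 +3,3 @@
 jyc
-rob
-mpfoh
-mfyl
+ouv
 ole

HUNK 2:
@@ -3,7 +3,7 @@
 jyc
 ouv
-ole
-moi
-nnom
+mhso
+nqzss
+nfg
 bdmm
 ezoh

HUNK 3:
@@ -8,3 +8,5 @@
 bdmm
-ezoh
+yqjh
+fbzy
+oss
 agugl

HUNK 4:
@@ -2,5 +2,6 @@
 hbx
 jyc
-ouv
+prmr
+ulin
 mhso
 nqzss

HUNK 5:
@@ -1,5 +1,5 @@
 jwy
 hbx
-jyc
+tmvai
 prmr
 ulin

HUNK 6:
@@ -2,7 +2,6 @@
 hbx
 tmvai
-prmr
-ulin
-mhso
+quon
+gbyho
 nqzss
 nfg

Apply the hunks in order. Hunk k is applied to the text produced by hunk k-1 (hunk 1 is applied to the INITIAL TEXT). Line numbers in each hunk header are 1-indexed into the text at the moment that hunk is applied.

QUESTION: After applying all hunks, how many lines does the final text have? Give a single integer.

Hunk 1: at line 3 remove [rob,mpfoh,mfyl] add [ouv] -> 11 lines: jwy hbx jyc ouv ole moi nnom bdmm ezoh agugl pesx
Hunk 2: at line 3 remove [ole,moi,nnom] add [mhso,nqzss,nfg] -> 11 lines: jwy hbx jyc ouv mhso nqzss nfg bdmm ezoh agugl pesx
Hunk 3: at line 8 remove [ezoh] add [yqjh,fbzy,oss] -> 13 lines: jwy hbx jyc ouv mhso nqzss nfg bdmm yqjh fbzy oss agugl pesx
Hunk 4: at line 2 remove [ouv] add [prmr,ulin] -> 14 lines: jwy hbx jyc prmr ulin mhso nqzss nfg bdmm yqjh fbzy oss agugl pesx
Hunk 5: at line 1 remove [jyc] add [tmvai] -> 14 lines: jwy hbx tmvai prmr ulin mhso nqzss nfg bdmm yqjh fbzy oss agugl pesx
Hunk 6: at line 2 remove [prmr,ulin,mhso] add [quon,gbyho] -> 13 lines: jwy hbx tmvai quon gbyho nqzss nfg bdmm yqjh fbzy oss agugl pesx
Final line count: 13

Answer: 13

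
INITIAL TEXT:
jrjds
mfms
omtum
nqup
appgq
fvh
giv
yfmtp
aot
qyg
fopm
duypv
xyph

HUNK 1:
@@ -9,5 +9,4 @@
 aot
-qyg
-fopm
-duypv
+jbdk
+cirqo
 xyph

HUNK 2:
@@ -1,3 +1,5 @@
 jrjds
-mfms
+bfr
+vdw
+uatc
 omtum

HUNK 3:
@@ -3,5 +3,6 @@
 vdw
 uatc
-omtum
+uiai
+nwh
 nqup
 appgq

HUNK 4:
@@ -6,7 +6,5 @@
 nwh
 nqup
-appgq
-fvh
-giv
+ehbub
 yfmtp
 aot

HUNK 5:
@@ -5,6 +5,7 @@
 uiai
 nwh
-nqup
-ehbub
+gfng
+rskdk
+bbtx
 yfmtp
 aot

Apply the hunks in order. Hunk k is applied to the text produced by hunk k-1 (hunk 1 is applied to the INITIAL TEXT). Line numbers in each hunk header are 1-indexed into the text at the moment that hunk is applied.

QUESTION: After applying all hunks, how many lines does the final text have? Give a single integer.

Answer: 14

Derivation:
Hunk 1: at line 9 remove [qyg,fopm,duypv] add [jbdk,cirqo] -> 12 lines: jrjds mfms omtum nqup appgq fvh giv yfmtp aot jbdk cirqo xyph
Hunk 2: at line 1 remove [mfms] add [bfr,vdw,uatc] -> 14 lines: jrjds bfr vdw uatc omtum nqup appgq fvh giv yfmtp aot jbdk cirqo xyph
Hunk 3: at line 3 remove [omtum] add [uiai,nwh] -> 15 lines: jrjds bfr vdw uatc uiai nwh nqup appgq fvh giv yfmtp aot jbdk cirqo xyph
Hunk 4: at line 6 remove [appgq,fvh,giv] add [ehbub] -> 13 lines: jrjds bfr vdw uatc uiai nwh nqup ehbub yfmtp aot jbdk cirqo xyph
Hunk 5: at line 5 remove [nqup,ehbub] add [gfng,rskdk,bbtx] -> 14 lines: jrjds bfr vdw uatc uiai nwh gfng rskdk bbtx yfmtp aot jbdk cirqo xyph
Final line count: 14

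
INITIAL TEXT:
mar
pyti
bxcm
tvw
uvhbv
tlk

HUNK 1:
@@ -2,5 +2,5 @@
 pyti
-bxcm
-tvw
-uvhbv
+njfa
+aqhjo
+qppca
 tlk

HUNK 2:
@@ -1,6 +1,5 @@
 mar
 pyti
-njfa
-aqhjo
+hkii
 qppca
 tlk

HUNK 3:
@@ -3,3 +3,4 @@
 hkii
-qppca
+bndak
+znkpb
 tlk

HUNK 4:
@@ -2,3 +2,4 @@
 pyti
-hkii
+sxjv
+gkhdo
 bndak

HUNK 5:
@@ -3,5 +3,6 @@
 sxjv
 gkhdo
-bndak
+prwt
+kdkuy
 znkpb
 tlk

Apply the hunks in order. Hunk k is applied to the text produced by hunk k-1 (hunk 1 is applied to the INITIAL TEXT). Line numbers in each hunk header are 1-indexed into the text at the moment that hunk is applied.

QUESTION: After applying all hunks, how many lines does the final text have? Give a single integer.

Answer: 8

Derivation:
Hunk 1: at line 2 remove [bxcm,tvw,uvhbv] add [njfa,aqhjo,qppca] -> 6 lines: mar pyti njfa aqhjo qppca tlk
Hunk 2: at line 1 remove [njfa,aqhjo] add [hkii] -> 5 lines: mar pyti hkii qppca tlk
Hunk 3: at line 3 remove [qppca] add [bndak,znkpb] -> 6 lines: mar pyti hkii bndak znkpb tlk
Hunk 4: at line 2 remove [hkii] add [sxjv,gkhdo] -> 7 lines: mar pyti sxjv gkhdo bndak znkpb tlk
Hunk 5: at line 3 remove [bndak] add [prwt,kdkuy] -> 8 lines: mar pyti sxjv gkhdo prwt kdkuy znkpb tlk
Final line count: 8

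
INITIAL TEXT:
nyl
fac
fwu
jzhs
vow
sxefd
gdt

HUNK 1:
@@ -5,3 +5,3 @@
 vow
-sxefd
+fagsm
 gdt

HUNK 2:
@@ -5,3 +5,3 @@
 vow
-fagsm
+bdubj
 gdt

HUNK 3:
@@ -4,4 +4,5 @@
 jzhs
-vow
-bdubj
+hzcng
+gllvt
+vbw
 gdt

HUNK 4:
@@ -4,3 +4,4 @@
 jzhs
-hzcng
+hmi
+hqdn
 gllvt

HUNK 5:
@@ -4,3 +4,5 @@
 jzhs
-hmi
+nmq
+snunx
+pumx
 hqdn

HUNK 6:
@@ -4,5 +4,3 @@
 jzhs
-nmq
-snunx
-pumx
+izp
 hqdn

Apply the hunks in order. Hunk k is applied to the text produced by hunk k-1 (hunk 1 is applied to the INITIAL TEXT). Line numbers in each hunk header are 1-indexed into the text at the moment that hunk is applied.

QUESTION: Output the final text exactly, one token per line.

Answer: nyl
fac
fwu
jzhs
izp
hqdn
gllvt
vbw
gdt

Derivation:
Hunk 1: at line 5 remove [sxefd] add [fagsm] -> 7 lines: nyl fac fwu jzhs vow fagsm gdt
Hunk 2: at line 5 remove [fagsm] add [bdubj] -> 7 lines: nyl fac fwu jzhs vow bdubj gdt
Hunk 3: at line 4 remove [vow,bdubj] add [hzcng,gllvt,vbw] -> 8 lines: nyl fac fwu jzhs hzcng gllvt vbw gdt
Hunk 4: at line 4 remove [hzcng] add [hmi,hqdn] -> 9 lines: nyl fac fwu jzhs hmi hqdn gllvt vbw gdt
Hunk 5: at line 4 remove [hmi] add [nmq,snunx,pumx] -> 11 lines: nyl fac fwu jzhs nmq snunx pumx hqdn gllvt vbw gdt
Hunk 6: at line 4 remove [nmq,snunx,pumx] add [izp] -> 9 lines: nyl fac fwu jzhs izp hqdn gllvt vbw gdt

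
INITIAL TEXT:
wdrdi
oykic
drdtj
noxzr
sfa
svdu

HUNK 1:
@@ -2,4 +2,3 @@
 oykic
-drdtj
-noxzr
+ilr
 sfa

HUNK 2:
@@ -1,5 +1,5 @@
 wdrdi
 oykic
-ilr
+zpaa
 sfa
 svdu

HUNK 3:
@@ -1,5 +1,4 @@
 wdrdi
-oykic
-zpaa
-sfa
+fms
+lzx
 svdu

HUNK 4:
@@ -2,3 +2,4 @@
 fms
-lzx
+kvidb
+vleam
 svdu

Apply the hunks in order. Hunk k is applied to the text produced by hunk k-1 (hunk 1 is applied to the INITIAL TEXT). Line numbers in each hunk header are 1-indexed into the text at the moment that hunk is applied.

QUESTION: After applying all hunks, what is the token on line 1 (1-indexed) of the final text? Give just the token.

Answer: wdrdi

Derivation:
Hunk 1: at line 2 remove [drdtj,noxzr] add [ilr] -> 5 lines: wdrdi oykic ilr sfa svdu
Hunk 2: at line 1 remove [ilr] add [zpaa] -> 5 lines: wdrdi oykic zpaa sfa svdu
Hunk 3: at line 1 remove [oykic,zpaa,sfa] add [fms,lzx] -> 4 lines: wdrdi fms lzx svdu
Hunk 4: at line 2 remove [lzx] add [kvidb,vleam] -> 5 lines: wdrdi fms kvidb vleam svdu
Final line 1: wdrdi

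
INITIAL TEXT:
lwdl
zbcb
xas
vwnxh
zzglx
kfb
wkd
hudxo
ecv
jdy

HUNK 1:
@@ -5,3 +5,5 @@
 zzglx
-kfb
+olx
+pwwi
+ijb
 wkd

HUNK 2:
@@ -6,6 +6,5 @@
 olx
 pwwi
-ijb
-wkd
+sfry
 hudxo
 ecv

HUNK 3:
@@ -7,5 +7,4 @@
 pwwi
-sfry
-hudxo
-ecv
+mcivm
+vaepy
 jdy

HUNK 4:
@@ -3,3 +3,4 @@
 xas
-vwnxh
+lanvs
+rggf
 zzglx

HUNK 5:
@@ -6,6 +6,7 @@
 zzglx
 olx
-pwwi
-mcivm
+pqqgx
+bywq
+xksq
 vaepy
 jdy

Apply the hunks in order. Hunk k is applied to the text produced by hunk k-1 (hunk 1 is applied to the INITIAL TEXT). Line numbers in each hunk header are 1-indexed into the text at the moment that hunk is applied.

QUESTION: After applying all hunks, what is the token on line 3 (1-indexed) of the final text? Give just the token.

Hunk 1: at line 5 remove [kfb] add [olx,pwwi,ijb] -> 12 lines: lwdl zbcb xas vwnxh zzglx olx pwwi ijb wkd hudxo ecv jdy
Hunk 2: at line 6 remove [ijb,wkd] add [sfry] -> 11 lines: lwdl zbcb xas vwnxh zzglx olx pwwi sfry hudxo ecv jdy
Hunk 3: at line 7 remove [sfry,hudxo,ecv] add [mcivm,vaepy] -> 10 lines: lwdl zbcb xas vwnxh zzglx olx pwwi mcivm vaepy jdy
Hunk 4: at line 3 remove [vwnxh] add [lanvs,rggf] -> 11 lines: lwdl zbcb xas lanvs rggf zzglx olx pwwi mcivm vaepy jdy
Hunk 5: at line 6 remove [pwwi,mcivm] add [pqqgx,bywq,xksq] -> 12 lines: lwdl zbcb xas lanvs rggf zzglx olx pqqgx bywq xksq vaepy jdy
Final line 3: xas

Answer: xas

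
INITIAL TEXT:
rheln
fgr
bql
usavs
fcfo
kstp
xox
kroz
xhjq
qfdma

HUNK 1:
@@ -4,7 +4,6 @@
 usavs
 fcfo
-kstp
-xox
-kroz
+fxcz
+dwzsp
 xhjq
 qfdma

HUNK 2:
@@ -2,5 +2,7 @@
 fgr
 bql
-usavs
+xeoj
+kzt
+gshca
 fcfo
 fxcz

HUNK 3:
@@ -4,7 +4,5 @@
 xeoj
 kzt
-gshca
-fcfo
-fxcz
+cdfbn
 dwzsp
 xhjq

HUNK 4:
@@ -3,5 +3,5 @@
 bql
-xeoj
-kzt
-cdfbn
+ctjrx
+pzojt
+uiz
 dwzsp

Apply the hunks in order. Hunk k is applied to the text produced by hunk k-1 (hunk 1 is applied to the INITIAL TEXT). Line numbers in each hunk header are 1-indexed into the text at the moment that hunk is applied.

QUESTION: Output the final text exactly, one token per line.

Answer: rheln
fgr
bql
ctjrx
pzojt
uiz
dwzsp
xhjq
qfdma

Derivation:
Hunk 1: at line 4 remove [kstp,xox,kroz] add [fxcz,dwzsp] -> 9 lines: rheln fgr bql usavs fcfo fxcz dwzsp xhjq qfdma
Hunk 2: at line 2 remove [usavs] add [xeoj,kzt,gshca] -> 11 lines: rheln fgr bql xeoj kzt gshca fcfo fxcz dwzsp xhjq qfdma
Hunk 3: at line 4 remove [gshca,fcfo,fxcz] add [cdfbn] -> 9 lines: rheln fgr bql xeoj kzt cdfbn dwzsp xhjq qfdma
Hunk 4: at line 3 remove [xeoj,kzt,cdfbn] add [ctjrx,pzojt,uiz] -> 9 lines: rheln fgr bql ctjrx pzojt uiz dwzsp xhjq qfdma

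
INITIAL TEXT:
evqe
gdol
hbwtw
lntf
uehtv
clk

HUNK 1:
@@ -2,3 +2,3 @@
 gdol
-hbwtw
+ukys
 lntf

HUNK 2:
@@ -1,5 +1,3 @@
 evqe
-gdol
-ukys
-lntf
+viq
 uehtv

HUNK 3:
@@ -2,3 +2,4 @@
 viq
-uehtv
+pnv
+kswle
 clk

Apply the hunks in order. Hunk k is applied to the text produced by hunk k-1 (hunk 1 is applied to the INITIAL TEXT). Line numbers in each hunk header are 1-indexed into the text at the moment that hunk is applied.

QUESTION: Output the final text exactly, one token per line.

Hunk 1: at line 2 remove [hbwtw] add [ukys] -> 6 lines: evqe gdol ukys lntf uehtv clk
Hunk 2: at line 1 remove [gdol,ukys,lntf] add [viq] -> 4 lines: evqe viq uehtv clk
Hunk 3: at line 2 remove [uehtv] add [pnv,kswle] -> 5 lines: evqe viq pnv kswle clk

Answer: evqe
viq
pnv
kswle
clk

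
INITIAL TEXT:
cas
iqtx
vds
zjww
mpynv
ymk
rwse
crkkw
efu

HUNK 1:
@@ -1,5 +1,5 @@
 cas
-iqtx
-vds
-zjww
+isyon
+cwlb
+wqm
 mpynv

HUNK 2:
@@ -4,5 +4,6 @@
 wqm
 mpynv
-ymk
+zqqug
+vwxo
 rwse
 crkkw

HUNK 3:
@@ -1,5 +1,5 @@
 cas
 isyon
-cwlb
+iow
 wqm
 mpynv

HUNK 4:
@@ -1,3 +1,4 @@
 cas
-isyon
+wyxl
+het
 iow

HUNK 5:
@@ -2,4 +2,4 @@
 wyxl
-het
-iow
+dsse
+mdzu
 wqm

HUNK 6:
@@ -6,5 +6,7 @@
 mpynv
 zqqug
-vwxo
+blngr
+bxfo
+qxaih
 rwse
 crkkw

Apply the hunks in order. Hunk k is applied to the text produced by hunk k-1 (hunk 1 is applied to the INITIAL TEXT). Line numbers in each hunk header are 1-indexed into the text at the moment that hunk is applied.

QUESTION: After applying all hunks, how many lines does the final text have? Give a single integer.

Answer: 13

Derivation:
Hunk 1: at line 1 remove [iqtx,vds,zjww] add [isyon,cwlb,wqm] -> 9 lines: cas isyon cwlb wqm mpynv ymk rwse crkkw efu
Hunk 2: at line 4 remove [ymk] add [zqqug,vwxo] -> 10 lines: cas isyon cwlb wqm mpynv zqqug vwxo rwse crkkw efu
Hunk 3: at line 1 remove [cwlb] add [iow] -> 10 lines: cas isyon iow wqm mpynv zqqug vwxo rwse crkkw efu
Hunk 4: at line 1 remove [isyon] add [wyxl,het] -> 11 lines: cas wyxl het iow wqm mpynv zqqug vwxo rwse crkkw efu
Hunk 5: at line 2 remove [het,iow] add [dsse,mdzu] -> 11 lines: cas wyxl dsse mdzu wqm mpynv zqqug vwxo rwse crkkw efu
Hunk 6: at line 6 remove [vwxo] add [blngr,bxfo,qxaih] -> 13 lines: cas wyxl dsse mdzu wqm mpynv zqqug blngr bxfo qxaih rwse crkkw efu
Final line count: 13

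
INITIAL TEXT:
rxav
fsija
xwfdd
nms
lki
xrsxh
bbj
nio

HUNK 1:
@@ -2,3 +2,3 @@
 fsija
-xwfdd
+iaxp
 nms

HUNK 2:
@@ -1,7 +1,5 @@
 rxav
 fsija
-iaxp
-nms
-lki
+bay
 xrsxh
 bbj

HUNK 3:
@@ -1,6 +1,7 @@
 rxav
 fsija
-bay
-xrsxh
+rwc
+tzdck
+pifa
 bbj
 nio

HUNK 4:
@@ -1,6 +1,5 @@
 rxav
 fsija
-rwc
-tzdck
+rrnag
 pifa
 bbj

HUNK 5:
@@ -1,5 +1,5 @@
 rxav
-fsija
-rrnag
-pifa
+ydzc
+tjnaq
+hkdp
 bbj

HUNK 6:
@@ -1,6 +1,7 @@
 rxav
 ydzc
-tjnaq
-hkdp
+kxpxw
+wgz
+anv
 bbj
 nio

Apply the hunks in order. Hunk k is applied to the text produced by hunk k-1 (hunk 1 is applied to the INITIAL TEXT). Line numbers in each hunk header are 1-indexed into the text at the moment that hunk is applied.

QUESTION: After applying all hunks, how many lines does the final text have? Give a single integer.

Hunk 1: at line 2 remove [xwfdd] add [iaxp] -> 8 lines: rxav fsija iaxp nms lki xrsxh bbj nio
Hunk 2: at line 1 remove [iaxp,nms,lki] add [bay] -> 6 lines: rxav fsija bay xrsxh bbj nio
Hunk 3: at line 1 remove [bay,xrsxh] add [rwc,tzdck,pifa] -> 7 lines: rxav fsija rwc tzdck pifa bbj nio
Hunk 4: at line 1 remove [rwc,tzdck] add [rrnag] -> 6 lines: rxav fsija rrnag pifa bbj nio
Hunk 5: at line 1 remove [fsija,rrnag,pifa] add [ydzc,tjnaq,hkdp] -> 6 lines: rxav ydzc tjnaq hkdp bbj nio
Hunk 6: at line 1 remove [tjnaq,hkdp] add [kxpxw,wgz,anv] -> 7 lines: rxav ydzc kxpxw wgz anv bbj nio
Final line count: 7

Answer: 7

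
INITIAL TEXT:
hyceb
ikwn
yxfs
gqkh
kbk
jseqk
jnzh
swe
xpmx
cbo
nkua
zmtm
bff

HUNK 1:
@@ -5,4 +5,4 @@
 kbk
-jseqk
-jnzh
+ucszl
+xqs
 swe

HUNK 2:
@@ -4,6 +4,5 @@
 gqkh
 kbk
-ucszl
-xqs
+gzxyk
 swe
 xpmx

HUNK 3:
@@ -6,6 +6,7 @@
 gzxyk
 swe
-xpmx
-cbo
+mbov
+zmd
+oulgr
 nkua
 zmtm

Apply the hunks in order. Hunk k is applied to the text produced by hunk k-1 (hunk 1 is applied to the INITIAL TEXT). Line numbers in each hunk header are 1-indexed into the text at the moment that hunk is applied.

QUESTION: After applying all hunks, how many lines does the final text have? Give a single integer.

Answer: 13

Derivation:
Hunk 1: at line 5 remove [jseqk,jnzh] add [ucszl,xqs] -> 13 lines: hyceb ikwn yxfs gqkh kbk ucszl xqs swe xpmx cbo nkua zmtm bff
Hunk 2: at line 4 remove [ucszl,xqs] add [gzxyk] -> 12 lines: hyceb ikwn yxfs gqkh kbk gzxyk swe xpmx cbo nkua zmtm bff
Hunk 3: at line 6 remove [xpmx,cbo] add [mbov,zmd,oulgr] -> 13 lines: hyceb ikwn yxfs gqkh kbk gzxyk swe mbov zmd oulgr nkua zmtm bff
Final line count: 13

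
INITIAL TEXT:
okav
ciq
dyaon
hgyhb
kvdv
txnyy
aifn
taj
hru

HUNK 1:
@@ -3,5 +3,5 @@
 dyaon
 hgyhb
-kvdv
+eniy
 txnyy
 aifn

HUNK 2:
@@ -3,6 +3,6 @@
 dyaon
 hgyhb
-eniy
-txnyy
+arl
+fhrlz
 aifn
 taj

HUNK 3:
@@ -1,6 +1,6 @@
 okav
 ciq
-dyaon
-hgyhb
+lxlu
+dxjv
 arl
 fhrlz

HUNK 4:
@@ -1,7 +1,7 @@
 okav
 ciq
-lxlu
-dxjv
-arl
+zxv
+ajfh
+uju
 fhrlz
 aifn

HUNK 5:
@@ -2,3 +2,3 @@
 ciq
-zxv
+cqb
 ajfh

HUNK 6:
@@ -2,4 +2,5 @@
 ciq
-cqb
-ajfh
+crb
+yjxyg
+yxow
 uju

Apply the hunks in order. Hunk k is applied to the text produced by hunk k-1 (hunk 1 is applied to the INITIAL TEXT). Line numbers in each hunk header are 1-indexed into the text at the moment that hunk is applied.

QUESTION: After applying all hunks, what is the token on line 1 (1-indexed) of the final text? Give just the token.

Hunk 1: at line 3 remove [kvdv] add [eniy] -> 9 lines: okav ciq dyaon hgyhb eniy txnyy aifn taj hru
Hunk 2: at line 3 remove [eniy,txnyy] add [arl,fhrlz] -> 9 lines: okav ciq dyaon hgyhb arl fhrlz aifn taj hru
Hunk 3: at line 1 remove [dyaon,hgyhb] add [lxlu,dxjv] -> 9 lines: okav ciq lxlu dxjv arl fhrlz aifn taj hru
Hunk 4: at line 1 remove [lxlu,dxjv,arl] add [zxv,ajfh,uju] -> 9 lines: okav ciq zxv ajfh uju fhrlz aifn taj hru
Hunk 5: at line 2 remove [zxv] add [cqb] -> 9 lines: okav ciq cqb ajfh uju fhrlz aifn taj hru
Hunk 6: at line 2 remove [cqb,ajfh] add [crb,yjxyg,yxow] -> 10 lines: okav ciq crb yjxyg yxow uju fhrlz aifn taj hru
Final line 1: okav

Answer: okav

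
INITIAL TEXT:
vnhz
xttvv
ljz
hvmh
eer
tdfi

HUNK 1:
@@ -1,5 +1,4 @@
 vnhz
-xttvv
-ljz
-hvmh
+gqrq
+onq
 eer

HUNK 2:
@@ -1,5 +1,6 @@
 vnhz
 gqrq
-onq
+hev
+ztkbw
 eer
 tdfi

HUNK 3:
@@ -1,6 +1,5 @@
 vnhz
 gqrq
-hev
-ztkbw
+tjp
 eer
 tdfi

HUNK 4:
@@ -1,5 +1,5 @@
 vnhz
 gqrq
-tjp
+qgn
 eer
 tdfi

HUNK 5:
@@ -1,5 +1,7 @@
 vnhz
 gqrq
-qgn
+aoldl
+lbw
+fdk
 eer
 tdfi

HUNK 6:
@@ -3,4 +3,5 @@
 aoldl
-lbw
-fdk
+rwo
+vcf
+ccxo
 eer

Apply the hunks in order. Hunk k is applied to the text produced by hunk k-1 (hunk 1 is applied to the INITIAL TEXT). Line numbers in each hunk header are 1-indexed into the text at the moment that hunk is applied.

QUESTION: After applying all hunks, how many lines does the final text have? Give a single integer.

Answer: 8

Derivation:
Hunk 1: at line 1 remove [xttvv,ljz,hvmh] add [gqrq,onq] -> 5 lines: vnhz gqrq onq eer tdfi
Hunk 2: at line 1 remove [onq] add [hev,ztkbw] -> 6 lines: vnhz gqrq hev ztkbw eer tdfi
Hunk 3: at line 1 remove [hev,ztkbw] add [tjp] -> 5 lines: vnhz gqrq tjp eer tdfi
Hunk 4: at line 1 remove [tjp] add [qgn] -> 5 lines: vnhz gqrq qgn eer tdfi
Hunk 5: at line 1 remove [qgn] add [aoldl,lbw,fdk] -> 7 lines: vnhz gqrq aoldl lbw fdk eer tdfi
Hunk 6: at line 3 remove [lbw,fdk] add [rwo,vcf,ccxo] -> 8 lines: vnhz gqrq aoldl rwo vcf ccxo eer tdfi
Final line count: 8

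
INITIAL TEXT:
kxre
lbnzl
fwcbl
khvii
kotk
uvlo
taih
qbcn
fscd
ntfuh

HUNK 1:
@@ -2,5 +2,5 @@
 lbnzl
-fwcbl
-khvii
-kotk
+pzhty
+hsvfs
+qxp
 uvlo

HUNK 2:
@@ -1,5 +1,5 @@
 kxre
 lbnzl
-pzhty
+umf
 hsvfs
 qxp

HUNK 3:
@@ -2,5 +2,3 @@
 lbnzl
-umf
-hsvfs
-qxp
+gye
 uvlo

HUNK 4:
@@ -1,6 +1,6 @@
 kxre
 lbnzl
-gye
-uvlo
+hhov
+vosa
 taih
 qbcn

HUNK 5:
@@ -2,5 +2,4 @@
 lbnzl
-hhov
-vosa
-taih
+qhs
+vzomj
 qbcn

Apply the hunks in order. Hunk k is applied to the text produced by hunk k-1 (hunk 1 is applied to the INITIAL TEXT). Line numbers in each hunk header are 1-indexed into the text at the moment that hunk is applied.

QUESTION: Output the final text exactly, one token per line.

Hunk 1: at line 2 remove [fwcbl,khvii,kotk] add [pzhty,hsvfs,qxp] -> 10 lines: kxre lbnzl pzhty hsvfs qxp uvlo taih qbcn fscd ntfuh
Hunk 2: at line 1 remove [pzhty] add [umf] -> 10 lines: kxre lbnzl umf hsvfs qxp uvlo taih qbcn fscd ntfuh
Hunk 3: at line 2 remove [umf,hsvfs,qxp] add [gye] -> 8 lines: kxre lbnzl gye uvlo taih qbcn fscd ntfuh
Hunk 4: at line 1 remove [gye,uvlo] add [hhov,vosa] -> 8 lines: kxre lbnzl hhov vosa taih qbcn fscd ntfuh
Hunk 5: at line 2 remove [hhov,vosa,taih] add [qhs,vzomj] -> 7 lines: kxre lbnzl qhs vzomj qbcn fscd ntfuh

Answer: kxre
lbnzl
qhs
vzomj
qbcn
fscd
ntfuh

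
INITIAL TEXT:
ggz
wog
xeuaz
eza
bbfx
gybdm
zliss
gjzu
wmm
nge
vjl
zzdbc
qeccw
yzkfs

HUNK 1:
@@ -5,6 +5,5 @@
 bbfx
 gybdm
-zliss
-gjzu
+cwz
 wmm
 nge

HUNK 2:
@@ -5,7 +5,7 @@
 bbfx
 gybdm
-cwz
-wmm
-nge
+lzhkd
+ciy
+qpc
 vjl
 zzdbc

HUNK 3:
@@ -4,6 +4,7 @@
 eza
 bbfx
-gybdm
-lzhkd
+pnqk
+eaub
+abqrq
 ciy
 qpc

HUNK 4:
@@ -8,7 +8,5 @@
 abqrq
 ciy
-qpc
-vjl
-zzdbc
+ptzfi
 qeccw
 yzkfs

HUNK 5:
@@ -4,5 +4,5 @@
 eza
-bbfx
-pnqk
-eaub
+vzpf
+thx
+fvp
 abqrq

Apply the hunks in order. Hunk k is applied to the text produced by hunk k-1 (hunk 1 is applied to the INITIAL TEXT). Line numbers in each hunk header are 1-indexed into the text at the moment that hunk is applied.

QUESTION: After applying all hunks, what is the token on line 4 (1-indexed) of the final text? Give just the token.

Answer: eza

Derivation:
Hunk 1: at line 5 remove [zliss,gjzu] add [cwz] -> 13 lines: ggz wog xeuaz eza bbfx gybdm cwz wmm nge vjl zzdbc qeccw yzkfs
Hunk 2: at line 5 remove [cwz,wmm,nge] add [lzhkd,ciy,qpc] -> 13 lines: ggz wog xeuaz eza bbfx gybdm lzhkd ciy qpc vjl zzdbc qeccw yzkfs
Hunk 3: at line 4 remove [gybdm,lzhkd] add [pnqk,eaub,abqrq] -> 14 lines: ggz wog xeuaz eza bbfx pnqk eaub abqrq ciy qpc vjl zzdbc qeccw yzkfs
Hunk 4: at line 8 remove [qpc,vjl,zzdbc] add [ptzfi] -> 12 lines: ggz wog xeuaz eza bbfx pnqk eaub abqrq ciy ptzfi qeccw yzkfs
Hunk 5: at line 4 remove [bbfx,pnqk,eaub] add [vzpf,thx,fvp] -> 12 lines: ggz wog xeuaz eza vzpf thx fvp abqrq ciy ptzfi qeccw yzkfs
Final line 4: eza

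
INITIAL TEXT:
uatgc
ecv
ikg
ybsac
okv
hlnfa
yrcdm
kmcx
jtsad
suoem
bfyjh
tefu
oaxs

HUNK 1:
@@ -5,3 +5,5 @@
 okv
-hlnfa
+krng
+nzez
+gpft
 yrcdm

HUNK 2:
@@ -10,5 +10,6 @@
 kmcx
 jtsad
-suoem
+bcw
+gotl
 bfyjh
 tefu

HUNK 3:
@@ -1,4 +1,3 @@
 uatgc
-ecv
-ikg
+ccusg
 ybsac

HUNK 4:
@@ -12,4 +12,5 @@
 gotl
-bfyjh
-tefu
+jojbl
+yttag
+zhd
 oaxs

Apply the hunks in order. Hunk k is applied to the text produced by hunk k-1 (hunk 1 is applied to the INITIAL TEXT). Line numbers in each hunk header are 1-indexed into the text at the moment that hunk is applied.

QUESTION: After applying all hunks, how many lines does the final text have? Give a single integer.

Answer: 16

Derivation:
Hunk 1: at line 5 remove [hlnfa] add [krng,nzez,gpft] -> 15 lines: uatgc ecv ikg ybsac okv krng nzez gpft yrcdm kmcx jtsad suoem bfyjh tefu oaxs
Hunk 2: at line 10 remove [suoem] add [bcw,gotl] -> 16 lines: uatgc ecv ikg ybsac okv krng nzez gpft yrcdm kmcx jtsad bcw gotl bfyjh tefu oaxs
Hunk 3: at line 1 remove [ecv,ikg] add [ccusg] -> 15 lines: uatgc ccusg ybsac okv krng nzez gpft yrcdm kmcx jtsad bcw gotl bfyjh tefu oaxs
Hunk 4: at line 12 remove [bfyjh,tefu] add [jojbl,yttag,zhd] -> 16 lines: uatgc ccusg ybsac okv krng nzez gpft yrcdm kmcx jtsad bcw gotl jojbl yttag zhd oaxs
Final line count: 16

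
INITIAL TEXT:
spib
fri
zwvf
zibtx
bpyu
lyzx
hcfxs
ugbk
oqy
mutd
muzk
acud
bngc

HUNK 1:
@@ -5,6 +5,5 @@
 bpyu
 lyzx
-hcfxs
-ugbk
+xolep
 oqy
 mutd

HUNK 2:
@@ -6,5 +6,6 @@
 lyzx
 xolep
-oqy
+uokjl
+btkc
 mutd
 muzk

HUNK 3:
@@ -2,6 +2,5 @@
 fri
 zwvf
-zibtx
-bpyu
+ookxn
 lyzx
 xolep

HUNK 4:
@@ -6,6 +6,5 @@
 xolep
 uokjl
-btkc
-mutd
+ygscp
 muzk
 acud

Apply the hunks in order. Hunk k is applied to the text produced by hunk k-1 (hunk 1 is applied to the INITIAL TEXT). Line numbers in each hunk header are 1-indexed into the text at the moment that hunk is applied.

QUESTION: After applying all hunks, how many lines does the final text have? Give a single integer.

Answer: 11

Derivation:
Hunk 1: at line 5 remove [hcfxs,ugbk] add [xolep] -> 12 lines: spib fri zwvf zibtx bpyu lyzx xolep oqy mutd muzk acud bngc
Hunk 2: at line 6 remove [oqy] add [uokjl,btkc] -> 13 lines: spib fri zwvf zibtx bpyu lyzx xolep uokjl btkc mutd muzk acud bngc
Hunk 3: at line 2 remove [zibtx,bpyu] add [ookxn] -> 12 lines: spib fri zwvf ookxn lyzx xolep uokjl btkc mutd muzk acud bngc
Hunk 4: at line 6 remove [btkc,mutd] add [ygscp] -> 11 lines: spib fri zwvf ookxn lyzx xolep uokjl ygscp muzk acud bngc
Final line count: 11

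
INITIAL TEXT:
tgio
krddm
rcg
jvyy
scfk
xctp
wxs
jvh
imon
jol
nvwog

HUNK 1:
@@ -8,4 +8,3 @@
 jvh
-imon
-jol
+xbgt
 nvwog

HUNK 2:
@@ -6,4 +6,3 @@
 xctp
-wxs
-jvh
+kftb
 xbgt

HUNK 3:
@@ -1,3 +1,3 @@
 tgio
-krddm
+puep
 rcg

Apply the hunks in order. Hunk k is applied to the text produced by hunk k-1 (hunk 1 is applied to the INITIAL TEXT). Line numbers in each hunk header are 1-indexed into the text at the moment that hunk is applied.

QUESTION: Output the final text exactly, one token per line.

Answer: tgio
puep
rcg
jvyy
scfk
xctp
kftb
xbgt
nvwog

Derivation:
Hunk 1: at line 8 remove [imon,jol] add [xbgt] -> 10 lines: tgio krddm rcg jvyy scfk xctp wxs jvh xbgt nvwog
Hunk 2: at line 6 remove [wxs,jvh] add [kftb] -> 9 lines: tgio krddm rcg jvyy scfk xctp kftb xbgt nvwog
Hunk 3: at line 1 remove [krddm] add [puep] -> 9 lines: tgio puep rcg jvyy scfk xctp kftb xbgt nvwog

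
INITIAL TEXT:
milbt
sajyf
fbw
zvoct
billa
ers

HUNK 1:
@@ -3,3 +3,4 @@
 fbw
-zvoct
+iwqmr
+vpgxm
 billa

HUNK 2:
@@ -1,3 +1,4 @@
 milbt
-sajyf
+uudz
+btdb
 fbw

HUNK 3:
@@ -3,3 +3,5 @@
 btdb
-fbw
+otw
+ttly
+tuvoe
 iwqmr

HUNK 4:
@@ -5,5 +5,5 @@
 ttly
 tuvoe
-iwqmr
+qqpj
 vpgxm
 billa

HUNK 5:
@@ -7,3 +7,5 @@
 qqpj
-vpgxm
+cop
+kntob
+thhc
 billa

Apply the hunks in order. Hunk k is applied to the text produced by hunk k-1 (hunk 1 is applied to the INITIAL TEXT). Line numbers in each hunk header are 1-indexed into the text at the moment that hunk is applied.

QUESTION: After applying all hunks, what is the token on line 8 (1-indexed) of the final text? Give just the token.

Answer: cop

Derivation:
Hunk 1: at line 3 remove [zvoct] add [iwqmr,vpgxm] -> 7 lines: milbt sajyf fbw iwqmr vpgxm billa ers
Hunk 2: at line 1 remove [sajyf] add [uudz,btdb] -> 8 lines: milbt uudz btdb fbw iwqmr vpgxm billa ers
Hunk 3: at line 3 remove [fbw] add [otw,ttly,tuvoe] -> 10 lines: milbt uudz btdb otw ttly tuvoe iwqmr vpgxm billa ers
Hunk 4: at line 5 remove [iwqmr] add [qqpj] -> 10 lines: milbt uudz btdb otw ttly tuvoe qqpj vpgxm billa ers
Hunk 5: at line 7 remove [vpgxm] add [cop,kntob,thhc] -> 12 lines: milbt uudz btdb otw ttly tuvoe qqpj cop kntob thhc billa ers
Final line 8: cop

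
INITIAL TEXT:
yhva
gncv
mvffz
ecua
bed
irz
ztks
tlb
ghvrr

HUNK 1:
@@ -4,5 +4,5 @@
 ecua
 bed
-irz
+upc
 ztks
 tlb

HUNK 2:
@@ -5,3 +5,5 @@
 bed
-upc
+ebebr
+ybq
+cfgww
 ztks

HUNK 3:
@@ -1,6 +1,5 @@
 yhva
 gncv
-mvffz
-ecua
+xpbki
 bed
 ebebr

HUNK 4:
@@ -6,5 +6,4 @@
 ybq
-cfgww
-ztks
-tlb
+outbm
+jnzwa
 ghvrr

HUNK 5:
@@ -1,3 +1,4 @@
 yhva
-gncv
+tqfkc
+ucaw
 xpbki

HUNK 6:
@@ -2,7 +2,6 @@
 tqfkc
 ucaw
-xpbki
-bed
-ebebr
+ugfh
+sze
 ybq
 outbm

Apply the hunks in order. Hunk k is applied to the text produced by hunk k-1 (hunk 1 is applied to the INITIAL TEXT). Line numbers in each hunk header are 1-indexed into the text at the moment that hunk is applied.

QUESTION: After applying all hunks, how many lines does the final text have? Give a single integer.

Hunk 1: at line 4 remove [irz] add [upc] -> 9 lines: yhva gncv mvffz ecua bed upc ztks tlb ghvrr
Hunk 2: at line 5 remove [upc] add [ebebr,ybq,cfgww] -> 11 lines: yhva gncv mvffz ecua bed ebebr ybq cfgww ztks tlb ghvrr
Hunk 3: at line 1 remove [mvffz,ecua] add [xpbki] -> 10 lines: yhva gncv xpbki bed ebebr ybq cfgww ztks tlb ghvrr
Hunk 4: at line 6 remove [cfgww,ztks,tlb] add [outbm,jnzwa] -> 9 lines: yhva gncv xpbki bed ebebr ybq outbm jnzwa ghvrr
Hunk 5: at line 1 remove [gncv] add [tqfkc,ucaw] -> 10 lines: yhva tqfkc ucaw xpbki bed ebebr ybq outbm jnzwa ghvrr
Hunk 6: at line 2 remove [xpbki,bed,ebebr] add [ugfh,sze] -> 9 lines: yhva tqfkc ucaw ugfh sze ybq outbm jnzwa ghvrr
Final line count: 9

Answer: 9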